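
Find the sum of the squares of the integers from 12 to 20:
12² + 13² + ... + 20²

Use ∑_{k=1}^{n} k² = n(n+1)(2n+1)/6, then subtract the first 11 terms.
∑_{k=1}^{20} k² = 20×21×41/6 = 2870
∑_{k=1}^{11} k² = 11×12×23/6 = 506
∑_{k=12}^{20} k² = 2870 - 506 = 2364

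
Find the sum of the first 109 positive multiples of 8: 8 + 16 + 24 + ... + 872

Factor out 8: = 8(1 + 2 + ... + 109) = 8 × n(n+1)/2
= 8 × 109×110/2
= 8 × 5995
= 47960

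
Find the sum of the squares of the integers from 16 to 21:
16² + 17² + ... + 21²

Use ∑_{k=1}^{n} k² = n(n+1)(2n+1)/6, then subtract the first 15 terms.
∑_{k=1}^{21} k² = 21×22×43/6 = 3311
∑_{k=1}^{15} k² = 15×16×31/6 = 1240
∑_{k=16}^{21} k² = 3311 - 1240 = 2071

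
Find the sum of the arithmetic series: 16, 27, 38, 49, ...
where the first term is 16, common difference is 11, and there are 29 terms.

Sₙ = n/2 × (first + last)
Last term = a + (n-1)d = 16 + (29-1)×11 = 324
S_29 = 29/2 × (16 + 324)
S_29 = 29/2 × 340 = 4930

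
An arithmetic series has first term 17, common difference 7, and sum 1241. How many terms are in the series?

Using S = n/2 × [2a + (n-1)d]
1241 = n/2 × [2(17) + (n-1)(7)]
1241 = n/2 × [34 + 7n - 7]
2482 = n × [27 + 7n]
7n² + (27)n - 2482 = 0
Discriminant: Δ = (27)² - 4(7)(-2482) = 729 + 69496 = 70225
√Δ = 265
n = [-(27) + √Δ] / (2·7) = (-27 + 265) / 14 = 238 / 14 = 17
(The negative root is discarded since n must be a positive integer.)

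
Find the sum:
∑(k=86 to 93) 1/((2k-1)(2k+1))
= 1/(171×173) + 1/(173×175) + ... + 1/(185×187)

Partial fractions: 1/((2k-1)(2k+1)) = (1/2)[1/(2k-1) - 1/(2k+1)]
The series telescopes:
= (1/2)[1/171 - 1/187]
= 8/31977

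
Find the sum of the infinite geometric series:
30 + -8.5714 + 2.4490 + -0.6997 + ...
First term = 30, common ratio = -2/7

For |r| < 1, S = a / (1 - r)
S = 30 / (1 - (-2/7))
S = 30 / (9/7)
S = 70/3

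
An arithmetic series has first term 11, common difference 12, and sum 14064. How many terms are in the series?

Using S = n/2 × [2a + (n-1)d]
14064 = n/2 × [2(11) + (n-1)(12)]
14064 = n/2 × [22 + 12n - 12]
28128 = n × [10 + 12n]
12n² + (10)n - 28128 = 0
Discriminant: Δ = (10)² - 4(12)(-28128) = 100 + 1350144 = 1350244
√Δ = 1162
n = [-(10) + √Δ] / (2·12) = (-10 + 1162) / 24 = 1152 / 24 = 48
(The negative root is discarded since n must be a positive integer.)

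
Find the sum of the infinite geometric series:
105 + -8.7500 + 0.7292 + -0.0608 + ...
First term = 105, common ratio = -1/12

For |r| < 1, S = a / (1 - r)
S = 105 / (1 - (-1/12))
S = 105 / (13/12)
S = 1260/13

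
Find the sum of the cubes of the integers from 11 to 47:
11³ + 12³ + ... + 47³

Use ∑_{k=1}^{n} k³ = [n(n+1)/2]², then subtract the first 10 terms.
∑_{k=1}^{47} k³ = [47×48/2]² = 1128² = 1272384
∑_{k=1}^{10} k³ = [10×11/2]² = 55² = 3025
∑_{k=11}^{47} k³ = 1272384 - 3025 = 1269359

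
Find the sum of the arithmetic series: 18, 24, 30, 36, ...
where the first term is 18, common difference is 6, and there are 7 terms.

Sₙ = n/2 × (first + last)
Last term = a + (n-1)d = 18 + (7-1)×6 = 54
S_7 = 7/2 × (18 + 54)
S_7 = 7/2 × 72 = 252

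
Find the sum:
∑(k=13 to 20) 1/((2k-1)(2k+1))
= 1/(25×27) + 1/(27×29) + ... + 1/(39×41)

Partial fractions: 1/((2k-1)(2k+1)) = (1/2)[1/(2k-1) - 1/(2k+1)]
The series telescopes:
= (1/2)[1/25 - 1/41]
= 8/1025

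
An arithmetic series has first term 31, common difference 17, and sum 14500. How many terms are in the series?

Using S = n/2 × [2a + (n-1)d]
14500 = n/2 × [2(31) + (n-1)(17)]
14500 = n/2 × [62 + 17n - 17]
29000 = n × [45 + 17n]
17n² + (45)n - 29000 = 0
Discriminant: Δ = (45)² - 4(17)(-29000) = 2025 + 1972000 = 1974025
√Δ = 1405
n = [-(45) + √Δ] / (2·17) = (-45 + 1405) / 34 = 1360 / 34 = 40
(The negative root is discarded since n must be a positive integer.)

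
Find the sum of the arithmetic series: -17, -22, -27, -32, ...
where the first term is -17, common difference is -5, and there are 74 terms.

Sₙ = n/2 × (first + last)
Last term = a + (n-1)d = -17 + (74-1)×(-5) = -382
S_74 = 74/2 × (-17 + (-382))
S_74 = 74/2 × (-399) = -14763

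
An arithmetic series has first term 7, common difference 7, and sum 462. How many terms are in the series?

Using S = n/2 × [2a + (n-1)d]
462 = n/2 × [2(7) + (n-1)(7)]
462 = n/2 × [14 + 7n - 7]
924 = n × [7 + 7n]
7n² + (7)n - 924 = 0
Discriminant: Δ = (7)² - 4(7)(-924) = 49 + 25872 = 25921
√Δ = 161
n = [-(7) + √Δ] / (2·7) = (-7 + 161) / 14 = 154 / 14 = 11
(The negative root is discarded since n must be a positive integer.)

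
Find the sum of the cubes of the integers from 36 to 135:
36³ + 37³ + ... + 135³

Use ∑_{k=1}^{n} k³ = [n(n+1)/2]², then subtract the first 35 terms.
∑_{k=1}^{135} k³ = [135×136/2]² = 9180² = 84272400
∑_{k=1}^{35} k³ = [35×36/2]² = 630² = 396900
∑_{k=36}^{135} k³ = 84272400 - 396900 = 83875500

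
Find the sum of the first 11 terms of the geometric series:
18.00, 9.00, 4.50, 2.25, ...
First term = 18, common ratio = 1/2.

Sₙ = a(1 - rⁿ) / (1 - r)
S_11 = 18(1 - (1/2)^11) / (1 - (1/2))
S_11 = 18(1 - (1/2048)) / (1/2)
S_11 = 18423/512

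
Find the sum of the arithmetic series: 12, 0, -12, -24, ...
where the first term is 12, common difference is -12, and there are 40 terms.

Sₙ = n/2 × (first + last)
Last term = a + (n-1)d = 12 + (40-1)×(-12) = -456
S_40 = 40/2 × (12 + (-456))
S_40 = 40/2 × (-444) = -8880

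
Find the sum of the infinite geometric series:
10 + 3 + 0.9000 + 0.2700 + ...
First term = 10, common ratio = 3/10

For |r| < 1, S = a / (1 - r)
S = 10 / (1 - (3/10))
S = 10 / (7/10)
S = 100/7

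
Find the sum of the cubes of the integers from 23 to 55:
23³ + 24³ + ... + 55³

Use ∑_{k=1}^{n} k³ = [n(n+1)/2]², then subtract the first 22 terms.
∑_{k=1}^{55} k³ = [55×56/2]² = 1540² = 2371600
∑_{k=1}^{22} k³ = [22×23/2]² = 253² = 64009
∑_{k=23}^{55} k³ = 2371600 - 64009 = 2307591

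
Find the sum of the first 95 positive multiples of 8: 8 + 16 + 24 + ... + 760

Factor out 8: = 8(1 + 2 + ... + 95) = 8 × n(n+1)/2
= 8 × 95×96/2
= 8 × 4560
= 36480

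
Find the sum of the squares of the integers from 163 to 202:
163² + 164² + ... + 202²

Use ∑_{k=1}^{n} k² = n(n+1)(2n+1)/6, then subtract the first 162 terms.
∑_{k=1}^{202} k² = 202×203×405/6 = 2767905
∑_{k=1}^{162} k² = 162×163×325/6 = 1430325
∑_{k=163}^{202} k² = 2767905 - 1430325 = 1337580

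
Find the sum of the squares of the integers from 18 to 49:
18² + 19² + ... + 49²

Use ∑_{k=1}^{n} k² = n(n+1)(2n+1)/6, then subtract the first 17 terms.
∑_{k=1}^{49} k² = 49×50×99/6 = 40425
∑_{k=1}^{17} k² = 17×18×35/6 = 1785
∑_{k=18}^{49} k² = 40425 - 1785 = 38640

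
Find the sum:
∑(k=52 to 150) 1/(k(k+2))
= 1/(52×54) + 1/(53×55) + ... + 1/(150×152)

Partial fractions: 1/(k(k+2)) = (1/2)[1/k - 1/(k+2)]
Telescoping leaves the first two and last two terms:
= (1/2)[1/52 + 1/53 - 1/151 - 1/152]
= 393723/31627856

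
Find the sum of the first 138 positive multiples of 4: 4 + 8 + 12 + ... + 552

Factor out 4: = 4(1 + 2 + ... + 138) = 4 × n(n+1)/2
= 4 × 138×139/2
= 4 × 9591
= 38364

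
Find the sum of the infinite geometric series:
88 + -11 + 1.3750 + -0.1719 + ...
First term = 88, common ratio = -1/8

For |r| < 1, S = a / (1 - r)
S = 88 / (1 - (-1/8))
S = 88 / (9/8)
S = 704/9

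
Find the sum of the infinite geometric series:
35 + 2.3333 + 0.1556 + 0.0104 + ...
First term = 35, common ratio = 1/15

For |r| < 1, S = a / (1 - r)
S = 35 / (1 - (1/15))
S = 35 / (14/15)
S = 75/2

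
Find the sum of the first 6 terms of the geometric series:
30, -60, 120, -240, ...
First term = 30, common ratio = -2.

Sₙ = a(1 - rⁿ) / (1 - r)
S_6 = 30(1 - (-2)^6) / (1 - (-2))
S_6 = 30(1 - 64) / (3)
S_6 = -630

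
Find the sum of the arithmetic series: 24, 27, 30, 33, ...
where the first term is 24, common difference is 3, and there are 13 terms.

Sₙ = n/2 × (first + last)
Last term = a + (n-1)d = 24 + (13-1)×3 = 60
S_13 = 13/2 × (24 + 60)
S_13 = 13/2 × 84 = 546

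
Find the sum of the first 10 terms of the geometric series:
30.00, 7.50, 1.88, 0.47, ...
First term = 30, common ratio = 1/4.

Sₙ = a(1 - rⁿ) / (1 - r)
S_10 = 30(1 - (1/4)^10) / (1 - (1/4))
S_10 = 30(1 - (1/1048576)) / (3/4)
S_10 = 5242875/131072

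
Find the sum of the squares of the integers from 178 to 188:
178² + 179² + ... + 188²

Use ∑_{k=1}^{n} k² = n(n+1)(2n+1)/6, then subtract the first 177 terms.
∑_{k=1}^{188} k² = 188×189×377/6 = 2232594
∑_{k=1}^{177} k² = 177×178×355/6 = 1864105
∑_{k=178}^{188} k² = 2232594 - 1864105 = 368489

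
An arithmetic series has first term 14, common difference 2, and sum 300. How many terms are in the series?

Using S = n/2 × [2a + (n-1)d]
300 = n/2 × [2(14) + (n-1)(2)]
300 = n/2 × [28 + 2n - 2]
600 = n × [26 + 2n]
2n² + (26)n - 600 = 0
Discriminant: Δ = (26)² - 4(2)(-600) = 676 + 4800 = 5476
√Δ = 74
n = [-(26) + √Δ] / (2·2) = (-26 + 74) / 4 = 48 / 4 = 12
(The negative root is discarded since n must be a positive integer.)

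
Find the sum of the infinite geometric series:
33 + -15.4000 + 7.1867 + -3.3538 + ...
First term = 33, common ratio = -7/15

For |r| < 1, S = a / (1 - r)
S = 33 / (1 - (-7/15))
S = 33 / (22/15)
S = 45/2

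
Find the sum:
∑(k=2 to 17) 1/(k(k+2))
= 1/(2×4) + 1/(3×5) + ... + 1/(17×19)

Partial fractions: 1/(k(k+2)) = (1/2)[1/k - 1/(k+2)]
Telescoping leaves the first two and last two terms:
= (1/2)[1/2 + 1/3 - 1/18 - 1/19]
= 62/171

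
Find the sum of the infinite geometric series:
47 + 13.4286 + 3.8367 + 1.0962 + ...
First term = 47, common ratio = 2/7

For |r| < 1, S = a / (1 - r)
S = 47 / (1 - (2/7))
S = 47 / (5/7)
S = 329/5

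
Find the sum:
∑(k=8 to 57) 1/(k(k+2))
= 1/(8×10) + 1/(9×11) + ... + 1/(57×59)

Partial fractions: 1/(k(k+2)) = (1/2)[1/k - 1/(k+2)]
Telescoping leaves the first two and last two terms:
= (1/2)[1/8 + 1/9 - 1/58 - 1/59]
= 24875/246384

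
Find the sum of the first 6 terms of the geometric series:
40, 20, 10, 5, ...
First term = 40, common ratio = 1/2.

Sₙ = a(1 - rⁿ) / (1 - r)
S_6 = 40(1 - (1/2)^6) / (1 - (1/2))
S_6 = 40(1 - (1/64)) / (1/2)
S_6 = 315/4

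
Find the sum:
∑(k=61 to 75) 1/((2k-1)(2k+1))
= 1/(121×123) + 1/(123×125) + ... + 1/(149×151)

Partial fractions: 1/((2k-1)(2k+1)) = (1/2)[1/(2k-1) - 1/(2k+1)]
The series telescopes:
= (1/2)[1/121 - 1/151]
= 15/18271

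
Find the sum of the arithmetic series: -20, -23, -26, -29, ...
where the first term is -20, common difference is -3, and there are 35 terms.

Sₙ = n/2 × (first + last)
Last term = a + (n-1)d = -20 + (35-1)×(-3) = -122
S_35 = 35/2 × (-20 + (-122))
S_35 = 35/2 × (-142) = -2485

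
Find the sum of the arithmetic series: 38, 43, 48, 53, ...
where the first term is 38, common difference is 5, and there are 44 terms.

Sₙ = n/2 × (first + last)
Last term = a + (n-1)d = 38 + (44-1)×5 = 253
S_44 = 44/2 × (38 + 253)
S_44 = 44/2 × 291 = 6402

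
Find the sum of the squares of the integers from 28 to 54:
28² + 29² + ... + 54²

Use ∑_{k=1}^{n} k² = n(n+1)(2n+1)/6, then subtract the first 27 terms.
∑_{k=1}^{54} k² = 54×55×109/6 = 53955
∑_{k=1}^{27} k² = 27×28×55/6 = 6930
∑_{k=28}^{54} k² = 53955 - 6930 = 47025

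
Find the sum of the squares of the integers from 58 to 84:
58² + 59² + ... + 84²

Use ∑_{k=1}^{n} k² = n(n+1)(2n+1)/6, then subtract the first 57 terms.
∑_{k=1}^{84} k² = 84×85×169/6 = 201110
∑_{k=1}^{57} k² = 57×58×115/6 = 63365
∑_{k=58}^{84} k² = 201110 - 63365 = 137745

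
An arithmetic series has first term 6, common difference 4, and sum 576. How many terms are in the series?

Using S = n/2 × [2a + (n-1)d]
576 = n/2 × [2(6) + (n-1)(4)]
576 = n/2 × [12 + 4n - 4]
1152 = n × [8 + 4n]
4n² + (8)n - 1152 = 0
Discriminant: Δ = (8)² - 4(4)(-1152) = 64 + 18432 = 18496
√Δ = 136
n = [-(8) + √Δ] / (2·4) = (-8 + 136) / 8 = 128 / 8 = 16
(The negative root is discarded since n must be a positive integer.)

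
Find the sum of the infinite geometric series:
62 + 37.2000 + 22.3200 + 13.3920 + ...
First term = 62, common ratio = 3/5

For |r| < 1, S = a / (1 - r)
S = 62 / (1 - (3/5))
S = 62 / (2/5)
S = 155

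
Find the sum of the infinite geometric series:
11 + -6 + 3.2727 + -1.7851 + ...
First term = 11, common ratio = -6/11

For |r| < 1, S = a / (1 - r)
S = 11 / (1 - (-6/11))
S = 11 / (17/11)
S = 121/17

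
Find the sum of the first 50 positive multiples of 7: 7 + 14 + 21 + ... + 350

Factor out 7: = 7(1 + 2 + ... + 50) = 7 × n(n+1)/2
= 7 × 50×51/2
= 7 × 1275
= 8925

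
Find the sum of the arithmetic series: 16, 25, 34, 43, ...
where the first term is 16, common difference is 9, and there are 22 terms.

Sₙ = n/2 × (first + last)
Last term = a + (n-1)d = 16 + (22-1)×9 = 205
S_22 = 22/2 × (16 + 205)
S_22 = 22/2 × 221 = 2431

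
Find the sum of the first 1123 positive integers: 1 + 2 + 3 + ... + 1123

Formula: ∑k = n(n+1)/2
= 1123×1124/2
= 1262252/2
= 631126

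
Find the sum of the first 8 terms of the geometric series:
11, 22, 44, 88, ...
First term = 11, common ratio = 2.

Sₙ = a(1 - rⁿ) / (1 - r)
S_8 = 11(1 - 2^8) / (1 - 2)
S_8 = 11(1 - 256) / (-1)
S_8 = 2805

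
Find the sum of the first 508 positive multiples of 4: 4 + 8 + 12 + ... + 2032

Factor out 4: = 4(1 + 2 + ... + 508) = 4 × n(n+1)/2
= 4 × 508×509/2
= 4 × 129286
= 517144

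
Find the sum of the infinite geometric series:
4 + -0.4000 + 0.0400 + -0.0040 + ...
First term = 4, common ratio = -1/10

For |r| < 1, S = a / (1 - r)
S = 4 / (1 - (-1/10))
S = 4 / (11/10)
S = 40/11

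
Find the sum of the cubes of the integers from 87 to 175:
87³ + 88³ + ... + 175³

Use ∑_{k=1}^{n} k³ = [n(n+1)/2]², then subtract the first 86 terms.
∑_{k=1}^{175} k³ = [175×176/2]² = 15400² = 237160000
∑_{k=1}^{86} k³ = [86×87/2]² = 3741² = 13995081
∑_{k=87}^{175} k³ = 237160000 - 13995081 = 223164919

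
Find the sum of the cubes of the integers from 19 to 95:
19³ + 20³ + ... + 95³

Use ∑_{k=1}^{n} k³ = [n(n+1)/2]², then subtract the first 18 terms.
∑_{k=1}^{95} k³ = [95×96/2]² = 4560² = 20793600
∑_{k=1}^{18} k³ = [18×19/2]² = 171² = 29241
∑_{k=19}^{95} k³ = 20793600 - 29241 = 20764359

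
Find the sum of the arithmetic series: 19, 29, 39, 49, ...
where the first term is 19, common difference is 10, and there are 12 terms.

Sₙ = n/2 × (first + last)
Last term = a + (n-1)d = 19 + (12-1)×10 = 129
S_12 = 12/2 × (19 + 129)
S_12 = 12/2 × 148 = 888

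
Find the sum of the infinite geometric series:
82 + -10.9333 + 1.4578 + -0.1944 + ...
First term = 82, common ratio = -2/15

For |r| < 1, S = a / (1 - r)
S = 82 / (1 - (-2/15))
S = 82 / (17/15)
S = 1230/17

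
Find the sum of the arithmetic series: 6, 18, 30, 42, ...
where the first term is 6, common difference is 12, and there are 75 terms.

Sₙ = n/2 × (first + last)
Last term = a + (n-1)d = 6 + (75-1)×12 = 894
S_75 = 75/2 × (6 + 894)
S_75 = 75/2 × 900 = 33750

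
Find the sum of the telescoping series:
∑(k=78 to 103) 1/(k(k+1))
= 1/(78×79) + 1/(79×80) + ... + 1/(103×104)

Partial fractions: 1/(k(k+1)) = 1/k - 1/(k+1)
The series telescopes:
= (1/78 - 1/79) + (1/79 - 1/80) + ... + (1/103 - 1/104)
= 1/78 - 1/104
= 1/312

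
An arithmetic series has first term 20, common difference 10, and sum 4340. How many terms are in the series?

Using S = n/2 × [2a + (n-1)d]
4340 = n/2 × [2(20) + (n-1)(10)]
4340 = n/2 × [40 + 10n - 10]
8680 = n × [30 + 10n]
10n² + (30)n - 8680 = 0
Discriminant: Δ = (30)² - 4(10)(-8680) = 900 + 347200 = 348100
√Δ = 590
n = [-(30) + √Δ] / (2·10) = (-30 + 590) / 20 = 560 / 20 = 28
(The negative root is discarded since n must be a positive integer.)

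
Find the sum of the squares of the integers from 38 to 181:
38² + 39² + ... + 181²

Use ∑_{k=1}^{n} k² = n(n+1)(2n+1)/6, then subtract the first 37 terms.
∑_{k=1}^{181} k² = 181×182×363/6 = 1992991
∑_{k=1}^{37} k² = 37×38×75/6 = 17575
∑_{k=38}^{181} k² = 1992991 - 17575 = 1975416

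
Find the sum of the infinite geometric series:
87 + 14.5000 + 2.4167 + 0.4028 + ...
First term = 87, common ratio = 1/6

For |r| < 1, S = a / (1 - r)
S = 87 / (1 - (1/6))
S = 87 / (5/6)
S = 522/5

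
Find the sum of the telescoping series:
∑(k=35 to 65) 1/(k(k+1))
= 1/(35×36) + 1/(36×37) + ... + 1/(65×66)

Partial fractions: 1/(k(k+1)) = 1/k - 1/(k+1)
The series telescopes:
= (1/35 - 1/36) + (1/36 - 1/37) + ... + (1/65 - 1/66)
= 1/35 - 1/66
= 31/2310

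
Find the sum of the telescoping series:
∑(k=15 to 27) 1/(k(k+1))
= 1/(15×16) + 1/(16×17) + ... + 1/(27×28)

Partial fractions: 1/(k(k+1)) = 1/k - 1/(k+1)
The series telescopes:
= (1/15 - 1/16) + (1/16 - 1/17) + ... + (1/27 - 1/28)
= 1/15 - 1/28
= 13/420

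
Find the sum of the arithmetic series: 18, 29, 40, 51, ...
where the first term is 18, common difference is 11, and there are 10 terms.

Sₙ = n/2 × (first + last)
Last term = a + (n-1)d = 18 + (10-1)×11 = 117
S_10 = 10/2 × (18 + 117)
S_10 = 10/2 × 135 = 675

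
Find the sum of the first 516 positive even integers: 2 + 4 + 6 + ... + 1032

Sum of first n even numbers = n(n+1)
= 516×517
= 266772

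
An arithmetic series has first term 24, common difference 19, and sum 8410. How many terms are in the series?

Using S = n/2 × [2a + (n-1)d]
8410 = n/2 × [2(24) + (n-1)(19)]
8410 = n/2 × [48 + 19n - 19]
16820 = n × [29 + 19n]
19n² + (29)n - 16820 = 0
Discriminant: Δ = (29)² - 4(19)(-16820) = 841 + 1278320 = 1279161
√Δ = 1131
n = [-(29) + √Δ] / (2·19) = (-29 + 1131) / 38 = 1102 / 38 = 29
(The negative root is discarded since n must be a positive integer.)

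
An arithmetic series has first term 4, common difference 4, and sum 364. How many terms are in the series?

Using S = n/2 × [2a + (n-1)d]
364 = n/2 × [2(4) + (n-1)(4)]
364 = n/2 × [8 + 4n - 4]
728 = n × [4 + 4n]
4n² + (4)n - 728 = 0
Discriminant: Δ = (4)² - 4(4)(-728) = 16 + 11648 = 11664
√Δ = 108
n = [-(4) + √Δ] / (2·4) = (-4 + 108) / 8 = 104 / 8 = 13
(The negative root is discarded since n must be a positive integer.)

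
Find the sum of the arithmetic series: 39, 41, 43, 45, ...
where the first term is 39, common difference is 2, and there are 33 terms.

Sₙ = n/2 × (first + last)
Last term = a + (n-1)d = 39 + (33-1)×2 = 103
S_33 = 33/2 × (39 + 103)
S_33 = 33/2 × 142 = 2343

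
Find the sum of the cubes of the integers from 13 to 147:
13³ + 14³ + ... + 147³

Use ∑_{k=1}^{n} k³ = [n(n+1)/2]², then subtract the first 12 terms.
∑_{k=1}^{147} k³ = [147×148/2]² = 10878² = 118330884
∑_{k=1}^{12} k³ = [12×13/2]² = 78² = 6084
∑_{k=13}^{147} k³ = 118330884 - 6084 = 118324800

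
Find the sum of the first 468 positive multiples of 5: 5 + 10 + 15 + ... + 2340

Factor out 5: = 5(1 + 2 + ... + 468) = 5 × n(n+1)/2
= 5 × 468×469/2
= 5 × 109746
= 548730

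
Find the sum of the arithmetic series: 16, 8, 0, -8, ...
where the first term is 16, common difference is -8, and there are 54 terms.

Sₙ = n/2 × (first + last)
Last term = a + (n-1)d = 16 + (54-1)×(-8) = -408
S_54 = 54/2 × (16 + (-408))
S_54 = 54/2 × (-392) = -10584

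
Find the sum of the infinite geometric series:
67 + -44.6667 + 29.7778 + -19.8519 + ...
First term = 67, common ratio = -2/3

For |r| < 1, S = a / (1 - r)
S = 67 / (1 - (-2/3))
S = 67 / (5/3)
S = 201/5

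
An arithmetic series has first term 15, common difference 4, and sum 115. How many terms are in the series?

Using S = n/2 × [2a + (n-1)d]
115 = n/2 × [2(15) + (n-1)(4)]
115 = n/2 × [30 + 4n - 4]
230 = n × [26 + 4n]
4n² + (26)n - 230 = 0
Discriminant: Δ = (26)² - 4(4)(-230) = 676 + 3680 = 4356
√Δ = 66
n = [-(26) + √Δ] / (2·4) = (-26 + 66) / 8 = 40 / 8 = 5
(The negative root is discarded since n must be a positive integer.)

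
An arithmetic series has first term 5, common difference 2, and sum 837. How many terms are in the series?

Using S = n/2 × [2a + (n-1)d]
837 = n/2 × [2(5) + (n-1)(2)]
837 = n/2 × [10 + 2n - 2]
1674 = n × [8 + 2n]
2n² + (8)n - 1674 = 0
Discriminant: Δ = (8)² - 4(2)(-1674) = 64 + 13392 = 13456
√Δ = 116
n = [-(8) + √Δ] / (2·2) = (-8 + 116) / 4 = 108 / 4 = 27
(The negative root is discarded since n must be a positive integer.)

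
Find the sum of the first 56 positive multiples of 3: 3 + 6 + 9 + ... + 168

Factor out 3: = 3(1 + 2 + ... + 56) = 3 × n(n+1)/2
= 3 × 56×57/2
= 3 × 1596
= 4788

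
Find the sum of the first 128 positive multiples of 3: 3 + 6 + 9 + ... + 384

Factor out 3: = 3(1 + 2 + ... + 128) = 3 × n(n+1)/2
= 3 × 128×129/2
= 3 × 8256
= 24768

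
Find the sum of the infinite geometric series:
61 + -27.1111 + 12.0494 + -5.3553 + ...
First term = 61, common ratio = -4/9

For |r| < 1, S = a / (1 - r)
S = 61 / (1 - (-4/9))
S = 61 / (13/9)
S = 549/13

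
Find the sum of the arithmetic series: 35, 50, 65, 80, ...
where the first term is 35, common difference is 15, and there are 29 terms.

Sₙ = n/2 × (first + last)
Last term = a + (n-1)d = 35 + (29-1)×15 = 455
S_29 = 29/2 × (35 + 455)
S_29 = 29/2 × 490 = 7105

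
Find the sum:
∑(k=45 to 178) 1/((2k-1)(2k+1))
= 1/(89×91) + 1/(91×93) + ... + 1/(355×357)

Partial fractions: 1/((2k-1)(2k+1)) = (1/2)[1/(2k-1) - 1/(2k+1)]
The series telescopes:
= (1/2)[1/89 - 1/357]
= 134/31773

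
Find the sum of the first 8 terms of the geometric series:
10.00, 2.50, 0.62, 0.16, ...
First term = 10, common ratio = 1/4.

Sₙ = a(1 - rⁿ) / (1 - r)
S_8 = 10(1 - (1/4)^8) / (1 - (1/4))
S_8 = 10(1 - (1/65536)) / (3/4)
S_8 = 109225/8192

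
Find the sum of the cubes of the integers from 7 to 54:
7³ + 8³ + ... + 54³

Use ∑_{k=1}^{n} k³ = [n(n+1)/2]², then subtract the first 6 terms.
∑_{k=1}^{54} k³ = [54×55/2]² = 1485² = 2205225
∑_{k=1}^{6} k³ = [6×7/2]² = 21² = 441
∑_{k=7}^{54} k³ = 2205225 - 441 = 2204784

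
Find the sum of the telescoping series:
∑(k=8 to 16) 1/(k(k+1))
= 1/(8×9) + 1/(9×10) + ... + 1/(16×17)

Partial fractions: 1/(k(k+1)) = 1/k - 1/(k+1)
The series telescopes:
= (1/8 - 1/9) + (1/9 - 1/10) + ... + (1/16 - 1/17)
= 1/8 - 1/17
= 9/136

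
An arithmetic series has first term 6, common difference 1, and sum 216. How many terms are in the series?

Using S = n/2 × [2a + (n-1)d]
216 = n/2 × [2(6) + (n-1)(1)]
216 = n/2 × [12 + 1n - 1]
432 = n × [11 + 1n]
1n² + (11)n - 432 = 0
Discriminant: Δ = (11)² - 4(1)(-432) = 121 + 1728 = 1849
√Δ = 43
n = [-(11) + √Δ] / (2·1) = (-11 + 43) / 2 = 32 / 2 = 16
(The negative root is discarded since n must be a positive integer.)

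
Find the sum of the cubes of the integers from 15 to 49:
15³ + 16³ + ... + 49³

Use ∑_{k=1}^{n} k³ = [n(n+1)/2]², then subtract the first 14 terms.
∑_{k=1}^{49} k³ = [49×50/2]² = 1225² = 1500625
∑_{k=1}^{14} k³ = [14×15/2]² = 105² = 11025
∑_{k=15}^{49} k³ = 1500625 - 11025 = 1489600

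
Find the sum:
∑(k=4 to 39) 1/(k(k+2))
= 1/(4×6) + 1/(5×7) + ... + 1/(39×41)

Partial fractions: 1/(k(k+2)) = (1/2)[1/k - 1/(k+2)]
Telescoping leaves the first two and last two terms:
= (1/2)[1/4 + 1/5 - 1/40 - 1/41]
= 657/3280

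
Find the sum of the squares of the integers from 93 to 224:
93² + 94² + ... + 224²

Use ∑_{k=1}^{n} k² = n(n+1)(2n+1)/6, then subtract the first 92 terms.
∑_{k=1}^{224} k² = 224×225×449/6 = 3771600
∑_{k=1}^{92} k² = 92×93×185/6 = 263810
∑_{k=93}^{224} k² = 3771600 - 263810 = 3507790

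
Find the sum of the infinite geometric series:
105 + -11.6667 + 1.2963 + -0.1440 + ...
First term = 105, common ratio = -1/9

For |r| < 1, S = a / (1 - r)
S = 105 / (1 - (-1/9))
S = 105 / (10/9)
S = 189/2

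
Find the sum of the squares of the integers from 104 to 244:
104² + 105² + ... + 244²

Use ∑_{k=1}^{n} k² = n(n+1)(2n+1)/6, then subtract the first 103 terms.
∑_{k=1}^{244} k² = 244×245×489/6 = 4872070
∑_{k=1}^{103} k² = 103×104×207/6 = 369564
∑_{k=104}^{244} k² = 4872070 - 369564 = 4502506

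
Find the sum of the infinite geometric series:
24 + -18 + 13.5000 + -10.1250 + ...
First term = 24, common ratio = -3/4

For |r| < 1, S = a / (1 - r)
S = 24 / (1 - (-3/4))
S = 24 / (7/4)
S = 96/7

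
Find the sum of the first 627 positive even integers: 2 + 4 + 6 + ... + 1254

Sum of first n even numbers = n(n+1)
= 627×628
= 393756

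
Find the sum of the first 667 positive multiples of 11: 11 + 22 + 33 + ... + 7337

Factor out 11: = 11(1 + 2 + ... + 667) = 11 × n(n+1)/2
= 11 × 667×668/2
= 11 × 222778
= 2450558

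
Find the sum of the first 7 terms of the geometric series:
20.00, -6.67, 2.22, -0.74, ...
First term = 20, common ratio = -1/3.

Sₙ = a(1 - rⁿ) / (1 - r)
S_7 = 20(1 - (-1/3)^7) / (1 - (-1/3))
S_7 = 20(1 - (-1/2187)) / (4/3)
S_7 = 10940/729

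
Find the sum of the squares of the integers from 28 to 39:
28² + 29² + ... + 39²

Use ∑_{k=1}^{n} k² = n(n+1)(2n+1)/6, then subtract the first 27 terms.
∑_{k=1}^{39} k² = 39×40×79/6 = 20540
∑_{k=1}^{27} k² = 27×28×55/6 = 6930
∑_{k=28}^{39} k² = 20540 - 6930 = 13610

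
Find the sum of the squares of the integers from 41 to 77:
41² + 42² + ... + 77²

Use ∑_{k=1}^{n} k² = n(n+1)(2n+1)/6, then subtract the first 40 terms.
∑_{k=1}^{77} k² = 77×78×155/6 = 155155
∑_{k=1}^{40} k² = 40×41×81/6 = 22140
∑_{k=41}^{77} k² = 155155 - 22140 = 133015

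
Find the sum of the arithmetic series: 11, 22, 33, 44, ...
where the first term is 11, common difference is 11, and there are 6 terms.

Sₙ = n/2 × (first + last)
Last term = a + (n-1)d = 11 + (6-1)×11 = 66
S_6 = 6/2 × (11 + 66)
S_6 = 6/2 × 77 = 231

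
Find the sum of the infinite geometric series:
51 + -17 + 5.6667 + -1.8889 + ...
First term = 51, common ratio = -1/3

For |r| < 1, S = a / (1 - r)
S = 51 / (1 - (-1/3))
S = 51 / (4/3)
S = 153/4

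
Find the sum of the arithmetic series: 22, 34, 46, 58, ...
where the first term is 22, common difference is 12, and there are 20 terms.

Sₙ = n/2 × (first + last)
Last term = a + (n-1)d = 22 + (20-1)×12 = 250
S_20 = 20/2 × (22 + 250)
S_20 = 20/2 × 272 = 2720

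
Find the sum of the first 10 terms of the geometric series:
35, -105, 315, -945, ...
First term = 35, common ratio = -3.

Sₙ = a(1 - rⁿ) / (1 - r)
S_10 = 35(1 - (-3)^10) / (1 - (-3))
S_10 = 35(1 - 59049) / (4)
S_10 = -516670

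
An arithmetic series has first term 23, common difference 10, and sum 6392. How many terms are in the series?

Using S = n/2 × [2a + (n-1)d]
6392 = n/2 × [2(23) + (n-1)(10)]
6392 = n/2 × [46 + 10n - 10]
12784 = n × [36 + 10n]
10n² + (36)n - 12784 = 0
Discriminant: Δ = (36)² - 4(10)(-12784) = 1296 + 511360 = 512656
√Δ = 716
n = [-(36) + √Δ] / (2·10) = (-36 + 716) / 20 = 680 / 20 = 34
(The negative root is discarded since n must be a positive integer.)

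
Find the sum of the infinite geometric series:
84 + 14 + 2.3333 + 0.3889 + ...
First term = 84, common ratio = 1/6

For |r| < 1, S = a / (1 - r)
S = 84 / (1 - (1/6))
S = 84 / (5/6)
S = 504/5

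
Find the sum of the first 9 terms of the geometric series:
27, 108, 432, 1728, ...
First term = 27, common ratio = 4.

Sₙ = a(1 - rⁿ) / (1 - r)
S_9 = 27(1 - 4^9) / (1 - 4)
S_9 = 27(1 - 262144) / (-3)
S_9 = 2359287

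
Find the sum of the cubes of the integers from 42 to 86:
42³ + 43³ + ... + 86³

Use ∑_{k=1}^{n} k³ = [n(n+1)/2]², then subtract the first 41 terms.
∑_{k=1}^{86} k³ = [86×87/2]² = 3741² = 13995081
∑_{k=1}^{41} k³ = [41×42/2]² = 861² = 741321
∑_{k=42}^{86} k³ = 13995081 - 741321 = 13253760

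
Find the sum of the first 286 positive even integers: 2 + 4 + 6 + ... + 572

Sum of first n even numbers = n(n+1)
= 286×287
= 82082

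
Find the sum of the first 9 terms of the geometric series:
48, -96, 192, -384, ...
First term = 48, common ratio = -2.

Sₙ = a(1 - rⁿ) / (1 - r)
S_9 = 48(1 - (-2)^9) / (1 - (-2))
S_9 = 48(1 - (-512)) / (3)
S_9 = 8208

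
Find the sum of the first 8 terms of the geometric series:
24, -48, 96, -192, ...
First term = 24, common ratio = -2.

Sₙ = a(1 - rⁿ) / (1 - r)
S_8 = 24(1 - (-2)^8) / (1 - (-2))
S_8 = 24(1 - 256) / (3)
S_8 = -2040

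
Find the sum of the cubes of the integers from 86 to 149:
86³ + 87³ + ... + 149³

Use ∑_{k=1}^{n} k³ = [n(n+1)/2]², then subtract the first 85 terms.
∑_{k=1}^{149} k³ = [149×150/2]² = 11175² = 124880625
∑_{k=1}^{85} k³ = [85×86/2]² = 3655² = 13359025
∑_{k=86}^{149} k³ = 124880625 - 13359025 = 111521600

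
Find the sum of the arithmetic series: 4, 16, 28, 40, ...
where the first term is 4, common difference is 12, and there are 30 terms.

Sₙ = n/2 × (first + last)
Last term = a + (n-1)d = 4 + (30-1)×12 = 352
S_30 = 30/2 × (4 + 352)
S_30 = 30/2 × 356 = 5340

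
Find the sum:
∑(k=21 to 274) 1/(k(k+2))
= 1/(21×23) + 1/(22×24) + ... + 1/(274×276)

Partial fractions: 1/(k(k+2)) = (1/2)[1/k - 1/(k+2)]
Telescoping leaves the first two and last two terms:
= (1/2)[1/21 + 1/22 - 1/275 - 1/276]
= 45593/1062600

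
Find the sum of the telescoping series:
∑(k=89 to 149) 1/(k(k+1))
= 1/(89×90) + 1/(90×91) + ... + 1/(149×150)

Partial fractions: 1/(k(k+1)) = 1/k - 1/(k+1)
The series telescopes:
= (1/89 - 1/90) + (1/90 - 1/91) + ... + (1/149 - 1/150)
= 1/89 - 1/150
= 61/13350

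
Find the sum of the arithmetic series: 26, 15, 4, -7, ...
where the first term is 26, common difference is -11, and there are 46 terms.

Sₙ = n/2 × (first + last)
Last term = a + (n-1)d = 26 + (46-1)×(-11) = -469
S_46 = 46/2 × (26 + (-469))
S_46 = 46/2 × (-443) = -10189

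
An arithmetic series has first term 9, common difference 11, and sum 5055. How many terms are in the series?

Using S = n/2 × [2a + (n-1)d]
5055 = n/2 × [2(9) + (n-1)(11)]
5055 = n/2 × [18 + 11n - 11]
10110 = n × [7 + 11n]
11n² + (7)n - 10110 = 0
Discriminant: Δ = (7)² - 4(11)(-10110) = 49 + 444840 = 444889
√Δ = 667
n = [-(7) + √Δ] / (2·11) = (-7 + 667) / 22 = 660 / 22 = 30
(The negative root is discarded since n must be a positive integer.)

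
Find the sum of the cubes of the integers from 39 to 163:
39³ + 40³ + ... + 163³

Use ∑_{k=1}^{n} k³ = [n(n+1)/2]², then subtract the first 38 terms.
∑_{k=1}^{163} k³ = [163×164/2]² = 13366² = 178649956
∑_{k=1}^{38} k³ = [38×39/2]² = 741² = 549081
∑_{k=39}^{163} k³ = 178649956 - 549081 = 178100875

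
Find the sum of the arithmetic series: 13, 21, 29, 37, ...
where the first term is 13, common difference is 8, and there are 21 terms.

Sₙ = n/2 × (first + last)
Last term = a + (n-1)d = 13 + (21-1)×8 = 173
S_21 = 21/2 × (13 + 173)
S_21 = 21/2 × 186 = 1953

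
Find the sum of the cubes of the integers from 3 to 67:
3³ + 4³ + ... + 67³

Use ∑_{k=1}^{n} k³ = [n(n+1)/2]², then subtract the first 2 terms.
∑_{k=1}^{67} k³ = [67×68/2]² = 2278² = 5189284
∑_{k=1}^{2} k³ = [2×3/2]² = 3² = 9
∑_{k=3}^{67} k³ = 5189284 - 9 = 5189275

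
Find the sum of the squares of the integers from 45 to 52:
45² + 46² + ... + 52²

Use ∑_{k=1}^{n} k² = n(n+1)(2n+1)/6, then subtract the first 44 terms.
∑_{k=1}^{52} k² = 52×53×105/6 = 48230
∑_{k=1}^{44} k² = 44×45×89/6 = 29370
∑_{k=45}^{52} k² = 48230 - 29370 = 18860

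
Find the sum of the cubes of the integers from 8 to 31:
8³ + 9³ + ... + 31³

Use ∑_{k=1}^{n} k³ = [n(n+1)/2]², then subtract the first 7 terms.
∑_{k=1}^{31} k³ = [31×32/2]² = 496² = 246016
∑_{k=1}^{7} k³ = [7×8/2]² = 28² = 784
∑_{k=8}^{31} k³ = 246016 - 784 = 245232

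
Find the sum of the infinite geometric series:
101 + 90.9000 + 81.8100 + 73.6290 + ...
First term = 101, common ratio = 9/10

For |r| < 1, S = a / (1 - r)
S = 101 / (1 - (9/10))
S = 101 / (1/10)
S = 1010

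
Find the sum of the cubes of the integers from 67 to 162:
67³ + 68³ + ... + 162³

Use ∑_{k=1}^{n} k³ = [n(n+1)/2]², then subtract the first 66 terms.
∑_{k=1}^{162} k³ = [162×163/2]² = 13203² = 174319209
∑_{k=1}^{66} k³ = [66×67/2]² = 2211² = 4888521
∑_{k=67}^{162} k³ = 174319209 - 4888521 = 169430688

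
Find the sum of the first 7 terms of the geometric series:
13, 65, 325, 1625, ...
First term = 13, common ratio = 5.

Sₙ = a(1 - rⁿ) / (1 - r)
S_7 = 13(1 - 5^7) / (1 - 5)
S_7 = 13(1 - 78125) / (-4)
S_7 = 253903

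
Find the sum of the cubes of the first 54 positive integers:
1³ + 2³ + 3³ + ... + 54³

Formula: ∑k³ = [n(n+1)/2]²
= [54×55/2]²
= 1485²
= 2205225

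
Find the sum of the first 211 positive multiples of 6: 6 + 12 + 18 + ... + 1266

Factor out 6: = 6(1 + 2 + ... + 211) = 6 × n(n+1)/2
= 6 × 211×212/2
= 6 × 22366
= 134196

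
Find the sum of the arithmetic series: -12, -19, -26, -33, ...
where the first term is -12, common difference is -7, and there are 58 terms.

Sₙ = n/2 × (first + last)
Last term = a + (n-1)d = -12 + (58-1)×(-7) = -411
S_58 = 58/2 × (-12 + (-411))
S_58 = 58/2 × (-423) = -12267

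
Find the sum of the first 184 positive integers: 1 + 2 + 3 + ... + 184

Formula: ∑k = n(n+1)/2
= 184×185/2
= 34040/2
= 17020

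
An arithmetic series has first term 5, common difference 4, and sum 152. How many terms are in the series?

Using S = n/2 × [2a + (n-1)d]
152 = n/2 × [2(5) + (n-1)(4)]
152 = n/2 × [10 + 4n - 4]
304 = n × [6 + 4n]
4n² + (6)n - 304 = 0
Discriminant: Δ = (6)² - 4(4)(-304) = 36 + 4864 = 4900
√Δ = 70
n = [-(6) + √Δ] / (2·4) = (-6 + 70) / 8 = 64 / 8 = 8
(The negative root is discarded since n must be a positive integer.)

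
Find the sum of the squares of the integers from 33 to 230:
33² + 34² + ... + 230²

Use ∑_{k=1}^{n} k² = n(n+1)(2n+1)/6, then subtract the first 32 terms.
∑_{k=1}^{230} k² = 230×231×461/6 = 4082155
∑_{k=1}^{32} k² = 32×33×65/6 = 11440
∑_{k=33}^{230} k² = 4082155 - 11440 = 4070715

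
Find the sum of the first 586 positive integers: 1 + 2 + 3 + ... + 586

Formula: ∑k = n(n+1)/2
= 586×587/2
= 343982/2
= 171991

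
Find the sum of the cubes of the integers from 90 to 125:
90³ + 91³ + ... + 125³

Use ∑_{k=1}^{n} k³ = [n(n+1)/2]², then subtract the first 89 terms.
∑_{k=1}^{125} k³ = [125×126/2]² = 7875² = 62015625
∑_{k=1}^{89} k³ = [89×90/2]² = 4005² = 16040025
∑_{k=90}^{125} k³ = 62015625 - 16040025 = 45975600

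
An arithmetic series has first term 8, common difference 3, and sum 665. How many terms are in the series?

Using S = n/2 × [2a + (n-1)d]
665 = n/2 × [2(8) + (n-1)(3)]
665 = n/2 × [16 + 3n - 3]
1330 = n × [13 + 3n]
3n² + (13)n - 1330 = 0
Discriminant: Δ = (13)² - 4(3)(-1330) = 169 + 15960 = 16129
√Δ = 127
n = [-(13) + √Δ] / (2·3) = (-13 + 127) / 6 = 114 / 6 = 19
(The negative root is discarded since n must be a positive integer.)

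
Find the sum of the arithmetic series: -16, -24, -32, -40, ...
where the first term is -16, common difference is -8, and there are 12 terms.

Sₙ = n/2 × (first + last)
Last term = a + (n-1)d = -16 + (12-1)×(-8) = -104
S_12 = 12/2 × (-16 + (-104))
S_12 = 12/2 × (-120) = -720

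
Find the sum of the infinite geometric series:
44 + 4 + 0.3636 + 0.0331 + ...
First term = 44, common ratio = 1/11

For |r| < 1, S = a / (1 - r)
S = 44 / (1 - (1/11))
S = 44 / (10/11)
S = 242/5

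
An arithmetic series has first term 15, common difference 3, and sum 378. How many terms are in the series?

Using S = n/2 × [2a + (n-1)d]
378 = n/2 × [2(15) + (n-1)(3)]
378 = n/2 × [30 + 3n - 3]
756 = n × [27 + 3n]
3n² + (27)n - 756 = 0
Discriminant: Δ = (27)² - 4(3)(-756) = 729 + 9072 = 9801
√Δ = 99
n = [-(27) + √Δ] / (2·3) = (-27 + 99) / 6 = 72 / 6 = 12
(The negative root is discarded since n must be a positive integer.)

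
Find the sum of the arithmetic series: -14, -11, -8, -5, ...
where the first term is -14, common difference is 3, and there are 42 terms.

Sₙ = n/2 × (first + last)
Last term = a + (n-1)d = -14 + (42-1)×3 = 109
S_42 = 42/2 × (-14 + 109)
S_42 = 42/2 × 95 = 1995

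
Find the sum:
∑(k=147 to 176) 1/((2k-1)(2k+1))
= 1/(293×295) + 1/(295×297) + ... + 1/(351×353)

Partial fractions: 1/((2k-1)(2k+1)) = (1/2)[1/(2k-1) - 1/(2k+1)]
The series telescopes:
= (1/2)[1/293 - 1/353]
= 30/103429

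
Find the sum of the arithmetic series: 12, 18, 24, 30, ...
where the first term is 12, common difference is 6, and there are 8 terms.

Sₙ = n/2 × (first + last)
Last term = a + (n-1)d = 12 + (8-1)×6 = 54
S_8 = 8/2 × (12 + 54)
S_8 = 8/2 × 66 = 264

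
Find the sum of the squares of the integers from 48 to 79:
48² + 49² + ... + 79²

Use ∑_{k=1}^{n} k² = n(n+1)(2n+1)/6, then subtract the first 47 terms.
∑_{k=1}^{79} k² = 79×80×159/6 = 167480
∑_{k=1}^{47} k² = 47×48×95/6 = 35720
∑_{k=48}^{79} k² = 167480 - 35720 = 131760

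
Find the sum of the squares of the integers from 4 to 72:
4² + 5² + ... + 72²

Use ∑_{k=1}^{n} k² = n(n+1)(2n+1)/6, then subtract the first 3 terms.
∑_{k=1}^{72} k² = 72×73×145/6 = 127020
∑_{k=1}^{3} k² = 3×4×7/6 = 14
∑_{k=4}^{72} k² = 127020 - 14 = 127006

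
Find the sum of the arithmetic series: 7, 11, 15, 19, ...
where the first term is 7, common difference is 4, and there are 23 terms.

Sₙ = n/2 × (first + last)
Last term = a + (n-1)d = 7 + (23-1)×4 = 95
S_23 = 23/2 × (7 + 95)
S_23 = 23/2 × 102 = 1173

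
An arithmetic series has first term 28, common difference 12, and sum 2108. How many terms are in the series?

Using S = n/2 × [2a + (n-1)d]
2108 = n/2 × [2(28) + (n-1)(12)]
2108 = n/2 × [56 + 12n - 12]
4216 = n × [44 + 12n]
12n² + (44)n - 4216 = 0
Discriminant: Δ = (44)² - 4(12)(-4216) = 1936 + 202368 = 204304
√Δ = 452
n = [-(44) + √Δ] / (2·12) = (-44 + 452) / 24 = 408 / 24 = 17
(The negative root is discarded since n must be a positive integer.)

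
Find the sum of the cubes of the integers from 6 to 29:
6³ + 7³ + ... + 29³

Use ∑_{k=1}^{n} k³ = [n(n+1)/2]², then subtract the first 5 terms.
∑_{k=1}^{29} k³ = [29×30/2]² = 435² = 189225
∑_{k=1}^{5} k³ = [5×6/2]² = 15² = 225
∑_{k=6}^{29} k³ = 189225 - 225 = 189000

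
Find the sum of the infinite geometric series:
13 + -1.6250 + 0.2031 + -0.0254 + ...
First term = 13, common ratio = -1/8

For |r| < 1, S = a / (1 - r)
S = 13 / (1 - (-1/8))
S = 13 / (9/8)
S = 104/9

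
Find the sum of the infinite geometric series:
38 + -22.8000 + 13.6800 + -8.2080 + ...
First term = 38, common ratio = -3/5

For |r| < 1, S = a / (1 - r)
S = 38 / (1 - (-3/5))
S = 38 / (8/5)
S = 95/4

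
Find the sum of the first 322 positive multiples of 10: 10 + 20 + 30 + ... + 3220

Factor out 10: = 10(1 + 2 + ... + 322) = 10 × n(n+1)/2
= 10 × 322×323/2
= 10 × 52003
= 520030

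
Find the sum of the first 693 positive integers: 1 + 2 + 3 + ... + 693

Formula: ∑k = n(n+1)/2
= 693×694/2
= 480942/2
= 240471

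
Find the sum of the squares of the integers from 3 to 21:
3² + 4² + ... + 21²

Use ∑_{k=1}^{n} k² = n(n+1)(2n+1)/6, then subtract the first 2 terms.
∑_{k=1}^{21} k² = 21×22×43/6 = 3311
∑_{k=1}^{2} k² = 2×3×5/6 = 5
∑_{k=3}^{21} k² = 3311 - 5 = 3306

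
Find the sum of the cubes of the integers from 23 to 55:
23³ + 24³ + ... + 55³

Use ∑_{k=1}^{n} k³ = [n(n+1)/2]², then subtract the first 22 terms.
∑_{k=1}^{55} k³ = [55×56/2]² = 1540² = 2371600
∑_{k=1}^{22} k³ = [22×23/2]² = 253² = 64009
∑_{k=23}^{55} k³ = 2371600 - 64009 = 2307591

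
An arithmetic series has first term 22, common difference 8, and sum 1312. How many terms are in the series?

Using S = n/2 × [2a + (n-1)d]
1312 = n/2 × [2(22) + (n-1)(8)]
1312 = n/2 × [44 + 8n - 8]
2624 = n × [36 + 8n]
8n² + (36)n - 2624 = 0
Discriminant: Δ = (36)² - 4(8)(-2624) = 1296 + 83968 = 85264
√Δ = 292
n = [-(36) + √Δ] / (2·8) = (-36 + 292) / 16 = 256 / 16 = 16
(The negative root is discarded since n must be a positive integer.)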